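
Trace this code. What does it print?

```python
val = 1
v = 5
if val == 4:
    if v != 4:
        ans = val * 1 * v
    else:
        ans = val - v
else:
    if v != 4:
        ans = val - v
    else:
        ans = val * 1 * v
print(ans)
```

val=1, v=5
val == 4 is False; v != 4 is True
→ ans = val - v = -4

-4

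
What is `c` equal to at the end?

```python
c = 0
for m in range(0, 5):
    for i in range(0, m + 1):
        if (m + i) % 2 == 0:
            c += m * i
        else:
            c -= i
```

34

m=0,i=0: even sum, c = 0+0 = 0
m=1,i=0: odd sum, c = 0-0 = 0
m=1,i=1: even sum, c = 0+1 = 1
m=2,i=0: even sum, c = 1+0 = 1
m=2,i=1: odd sum, c = 1-1 = 0
m=2,i=2: even sum, c = 0+4 = 4
m=3,i=0: odd sum, c = 4-0 = 4
m=3,i=1: even sum, c = 4+3 = 7
m=3,i=2: odd sum, c = 7-2 = 5
m=3,i=3: even sum, c = 5+9 = 14
m=4,i=0: even sum, c = 14+0 = 14
m=4,i=1: odd sum, c = 14-1 = 13
m=4,i=2: even sum, c = 13+8 = 21
m=4,i=3: odd sum, c = 21-3 = 18
m=4,i=4: even sum, c = 18+16 = 34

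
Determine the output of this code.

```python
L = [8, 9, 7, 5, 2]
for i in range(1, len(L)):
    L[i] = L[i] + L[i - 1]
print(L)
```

[8, 17, 24, 29, 31]

i=1: L[1] = 9+8 = 17 → [8, 17, 7, 5, 2]
i=2: L[2] = 7+17 = 24 → [8, 17, 24, 5, 2]
i=3: L[3] = 5+24 = 29 → [8, 17, 24, 29, 2]
i=4: L[4] = 2+29 = 31 → [8, 17, 24, 29, 31]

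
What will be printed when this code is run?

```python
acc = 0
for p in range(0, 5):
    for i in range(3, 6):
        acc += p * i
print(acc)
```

120

p=0,i=3: acc = 0+0 = 0
p=0,i=4: acc = 0+0 = 0
p=0,i=5: acc = 0+0 = 0
p=1,i=3: acc = 0+3 = 3
p=1,i=4: acc = 3+4 = 7
p=1,i=5: acc = 7+5 = 12
p=2,i=3: acc = 12+6 = 18
p=2,i=4: acc = 18+8 = 26
p=2,i=5: acc = 26+10 = 36
p=3,i=3: acc = 36+9 = 45
p=3,i=4: acc = 45+12 = 57
p=3,i=5: acc = 57+15 = 72
p=4,i=3: acc = 72+12 = 84
p=4,i=4: acc = 84+16 = 100
p=4,i=5: acc = 100+20 = 120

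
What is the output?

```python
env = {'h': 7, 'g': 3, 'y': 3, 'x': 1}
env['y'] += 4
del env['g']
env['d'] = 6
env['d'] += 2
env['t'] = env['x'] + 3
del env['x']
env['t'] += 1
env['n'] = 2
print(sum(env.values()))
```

env['y'] = 3+4 = 7 → {'h': 7, 'g': 3, 'y': 7, 'x': 1}
del 'g' → {'h': 7, 'y': 7, 'x': 1}
env['d'] = 6 → {'h': 7, 'y': 7, 'x': 1, 'd': 6}
env['d'] = 6+2 = 8 → {'h': 7, 'y': 7, 'x': 1, 'd': 8}
env['t'] = env['x']+3 = 4 → {'h': 7, 'y': 7, 'x': 1, 'd': 8, 't': 4}
del 'x' → {'h': 7, 'y': 7, 'd': 8, 't': 4}
env['t'] = 4+1 = 5 → {'h': 7, 'y': 7, 'd': 8, 't': 5}
env['n'] = 2 → {'h': 7, 'y': 7, 'd': 8, 't': 5, 'n': 2}
sum of values = 29

29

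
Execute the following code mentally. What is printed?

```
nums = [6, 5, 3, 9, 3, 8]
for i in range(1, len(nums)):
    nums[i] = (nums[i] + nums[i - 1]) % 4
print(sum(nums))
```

18

i=1: nums[1] = (5+6)%4 = 3 → [6, 3, 3, 9, 3, 8]
i=2: nums[2] = (3+3)%4 = 2 → [6, 3, 2, 9, 3, 8]
i=3: nums[3] = (9+2)%4 = 3 → [6, 3, 2, 3, 3, 8]
i=4: nums[4] = (3+3)%4 = 2 → [6, 3, 2, 3, 2, 8]
i=5: nums[5] = (8+2)%4 = 2 → [6, 3, 2, 3, 2, 2]
sum = 18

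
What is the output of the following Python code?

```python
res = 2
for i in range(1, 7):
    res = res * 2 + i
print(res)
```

248

i=1: res = 2*2+1 = 5
i=2: res = 5*2+2 = 12
i=3: res = 12*2+3 = 27
i=4: res = 27*2+4 = 58
i=5: res = 58*2+5 = 121
i=6: res = 121*2+6 = 248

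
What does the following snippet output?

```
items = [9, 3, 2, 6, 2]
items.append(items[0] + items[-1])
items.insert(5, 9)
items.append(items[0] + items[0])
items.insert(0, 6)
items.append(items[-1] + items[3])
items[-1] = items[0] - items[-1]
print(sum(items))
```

append items[0]+items[-1] = 9+2 = 11 → [9, 3, 2, 6, 2, 11]
insert 9 at 5 → [9, 3, 2, 6, 2, 9, 11]
append items[0]+items[0] = 9+9 = 18 → [9, 3, 2, 6, 2, 9, 11, 18]
insert 6 at 0 → [6, 9, 3, 2, 6, 2, 9, 11, 18]
append items[-1]+items[3] = 18+2 = 20 → [6, 9, 3, 2, 6, 2, 9, 11, 18, 20]
items[-1] = items[0]-items[-1] = 6-20 = -14 → [6, 9, 3, 2, 6, 2, 9, 11, 18, -14]
sum = 52

52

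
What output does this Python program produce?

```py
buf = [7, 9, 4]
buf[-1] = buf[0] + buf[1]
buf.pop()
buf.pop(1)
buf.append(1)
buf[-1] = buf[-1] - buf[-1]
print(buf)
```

buf[-1] = buf[0]+buf[1] = 7+9 = 16 → [7, 9, 16]
pop() removes 16 → [7, 9]
pop(1) removes 9 → [7]
append 1 → [7, 1]
buf[-1] = buf[-1]-buf[-1] = 1-1 = 0 → [7, 0]

[7, 0]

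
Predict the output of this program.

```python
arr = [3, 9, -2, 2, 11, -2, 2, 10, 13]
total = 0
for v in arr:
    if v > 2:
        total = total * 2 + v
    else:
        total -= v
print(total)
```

197

v=3: >2, total = 0*2+3 = 3
v=9: >2, total = 3*2+9 = 15
v=-2: not >2, total = 15-(-2) = 17
v=2: not >2, total = 17-2 = 15
v=11: >2, total = 15*2+11 = 41
v=-2: not >2, total = 41-(-2) = 43
v=2: not >2, total = 43-2 = 41
v=10: >2, total = 41*2+10 = 92
v=13: >2, total = 92*2+13 = 197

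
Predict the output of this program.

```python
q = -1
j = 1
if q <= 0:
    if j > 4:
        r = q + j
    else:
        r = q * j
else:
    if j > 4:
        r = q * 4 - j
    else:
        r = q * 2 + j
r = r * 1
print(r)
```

-1

q=-1, j=1
q <= 0 is True; j > 4 is False
→ r = q * j = -1
r = (-1)*1 = -1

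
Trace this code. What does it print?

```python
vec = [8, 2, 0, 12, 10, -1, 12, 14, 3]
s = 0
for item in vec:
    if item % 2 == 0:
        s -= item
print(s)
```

item=8: even, s = 0-8 = -8
item=2: even, s = (-8)-2 = -10
item=0: even, s = (-10)-0 = -10
item=12: even, s = (-10)-12 = -22
item=10: even, s = (-22)-10 = -32
item=-1: not even
item=12: even, s = (-32)-12 = -44
item=14: even, s = (-44)-14 = -58
item=3: not even

-58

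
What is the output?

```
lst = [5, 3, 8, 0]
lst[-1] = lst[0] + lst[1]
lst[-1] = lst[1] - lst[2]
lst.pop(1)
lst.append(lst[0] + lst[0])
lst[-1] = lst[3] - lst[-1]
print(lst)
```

[5, 8, -5, 0]

lst[-1] = lst[0]+lst[1] = 5+3 = 8 → [5, 3, 8, 8]
lst[-1] = lst[1]-lst[2] = 3-8 = -5 → [5, 3, 8, -5]
pop(1) removes 3 → [5, 8, -5]
append lst[0]+lst[0] = 5+5 = 10 → [5, 8, -5, 10]
lst[-1] = lst[3]-lst[-1] = 10-10 = 0 → [5, 8, -5, 0]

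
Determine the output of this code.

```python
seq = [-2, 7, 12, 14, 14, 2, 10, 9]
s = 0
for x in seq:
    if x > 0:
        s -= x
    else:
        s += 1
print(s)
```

x=-2: not >0, s = 0+1 = 1
x=7: >0, s = 1-7 = -6
x=12: >0, s = (-6)-12 = -18
x=14: >0, s = (-18)-14 = -32
x=14: >0, s = (-32)-14 = -46
x=2: >0, s = (-46)-2 = -48
x=10: >0, s = (-48)-10 = -58
x=9: >0, s = (-58)-9 = -67

-67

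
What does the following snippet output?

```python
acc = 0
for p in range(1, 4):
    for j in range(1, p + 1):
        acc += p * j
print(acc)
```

25

p=1,j=1: acc = 0+1 = 1
p=2,j=1: acc = 1+2 = 3
p=2,j=2: acc = 3+4 = 7
p=3,j=1: acc = 7+3 = 10
p=3,j=2: acc = 10+6 = 16
p=3,j=3: acc = 16+9 = 25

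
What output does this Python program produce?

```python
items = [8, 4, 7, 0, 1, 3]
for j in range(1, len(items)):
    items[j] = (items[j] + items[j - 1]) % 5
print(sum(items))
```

21

j=1: items[1] = (4+8)%5 = 2 → [8, 2, 7, 0, 1, 3]
j=2: items[2] = (7+2)%5 = 4 → [8, 2, 4, 0, 1, 3]
j=3: items[3] = (0+4)%5 = 4 → [8, 2, 4, 4, 1, 3]
j=4: items[4] = (1+4)%5 = 0 → [8, 2, 4, 4, 0, 3]
j=5: items[5] = (3+0)%5 = 3 → [8, 2, 4, 4, 0, 3]
sum = 21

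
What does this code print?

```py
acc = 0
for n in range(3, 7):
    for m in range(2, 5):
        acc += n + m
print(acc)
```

90

n=3,m=2: acc = 0+5 = 5
n=3,m=3: acc = 5+6 = 11
n=3,m=4: acc = 11+7 = 18
n=4,m=2: acc = 18+6 = 24
n=4,m=3: acc = 24+7 = 31
n=4,m=4: acc = 31+8 = 39
n=5,m=2: acc = 39+7 = 46
n=5,m=3: acc = 46+8 = 54
n=5,m=4: acc = 54+9 = 63
n=6,m=2: acc = 63+8 = 71
n=6,m=3: acc = 71+9 = 80
n=6,m=4: acc = 80+10 = 90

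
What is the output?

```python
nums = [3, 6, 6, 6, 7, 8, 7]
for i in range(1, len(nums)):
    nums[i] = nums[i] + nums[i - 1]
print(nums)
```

[3, 9, 15, 21, 28, 36, 43]

i=1: nums[1] = 6+3 = 9 → [3, 9, 6, 6, 7, 8, 7]
i=2: nums[2] = 6+9 = 15 → [3, 9, 15, 6, 7, 8, 7]
i=3: nums[3] = 6+15 = 21 → [3, 9, 15, 21, 7, 8, 7]
i=4: nums[4] = 7+21 = 28 → [3, 9, 15, 21, 28, 8, 7]
i=5: nums[5] = 8+28 = 36 → [3, 9, 15, 21, 28, 36, 7]
i=6: nums[6] = 7+36 = 43 → [3, 9, 15, 21, 28, 36, 43]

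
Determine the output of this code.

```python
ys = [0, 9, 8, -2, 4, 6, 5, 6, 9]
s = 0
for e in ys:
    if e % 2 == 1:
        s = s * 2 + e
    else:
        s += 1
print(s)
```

81

e=0: not odd, s = 0+1 = 1
e=9: odd, s = 1*2+9 = 11
e=8: not odd, s = 11+1 = 12
e=-2: not odd, s = 12+1 = 13
e=4: not odd, s = 13+1 = 14
e=6: not odd, s = 14+1 = 15
e=5: odd, s = 15*2+5 = 35
e=6: not odd, s = 35+1 = 36
e=9: odd, s = 36*2+9 = 81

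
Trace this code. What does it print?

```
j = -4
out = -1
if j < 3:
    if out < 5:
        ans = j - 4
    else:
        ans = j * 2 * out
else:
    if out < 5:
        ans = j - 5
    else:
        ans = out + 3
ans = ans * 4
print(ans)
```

-32

j=-4, out=-1
j < 3 is True; out < 5 is True
→ ans = j - 4 = -8
ans = (-8)*4 = -32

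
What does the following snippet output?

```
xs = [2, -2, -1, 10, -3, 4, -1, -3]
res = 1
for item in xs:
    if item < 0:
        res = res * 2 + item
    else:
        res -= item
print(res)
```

item=2: not <0, res = 1-2 = -1
item=-2: <0, res = (-1)*2+(-2) = -4
item=-1: <0, res = (-4)*2+(-1) = -9
item=10: not <0, res = (-9)-10 = -19
item=-3: <0, res = (-19)*2+(-3) = -41
item=4: not <0, res = (-41)-4 = -45
item=-1: <0, res = (-45)*2+(-1) = -91
item=-3: <0, res = (-91)*2+(-3) = -185

-185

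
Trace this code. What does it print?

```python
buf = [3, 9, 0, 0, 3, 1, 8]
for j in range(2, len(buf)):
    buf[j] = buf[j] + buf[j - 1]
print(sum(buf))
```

76

j=2: buf[2] = 0+9 = 9 → [3, 9, 9, 0, 3, 1, 8]
j=3: buf[3] = 0+9 = 9 → [3, 9, 9, 9, 3, 1, 8]
j=4: buf[4] = 3+9 = 12 → [3, 9, 9, 9, 12, 1, 8]
j=5: buf[5] = 1+12 = 13 → [3, 9, 9, 9, 12, 13, 8]
j=6: buf[6] = 8+13 = 21 → [3, 9, 9, 9, 12, 13, 21]
sum = 76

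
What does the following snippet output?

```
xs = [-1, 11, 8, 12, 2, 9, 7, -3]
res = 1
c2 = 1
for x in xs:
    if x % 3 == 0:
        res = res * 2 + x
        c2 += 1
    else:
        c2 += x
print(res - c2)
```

40

x=-1: not %3==0; c2=0
x=11: not %3==0; c2=11
x=8: not %3==0; c2=19
x=12: %3==0, res = 1*2+12 = 14; c2=20
x=2: not %3==0; c2=22
x=9: %3==0, res = 14*2+9 = 37; c2=23
x=7: not %3==0; c2=30
x=-3: %3==0, res = 37*2+(-3) = 71; c2=31
res-c2 = 71-31 = 40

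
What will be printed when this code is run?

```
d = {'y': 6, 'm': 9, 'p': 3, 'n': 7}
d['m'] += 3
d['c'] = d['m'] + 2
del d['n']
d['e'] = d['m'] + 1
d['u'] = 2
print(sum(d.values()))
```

50

d['m'] = 9+3 = 12 → {'y': 6, 'm': 12, 'p': 3, 'n': 7}
d['c'] = d['m']+2 = 14 → {'y': 6, 'm': 12, 'p': 3, 'n': 7, 'c': 14}
del 'n' → {'y': 6, 'm': 12, 'p': 3, 'c': 14}
d['e'] = d['m']+1 = 13 → {'y': 6, 'm': 12, 'p': 3, 'c': 14, 'e': 13}
d['u'] = 2 → {'y': 6, 'm': 12, 'p': 3, 'c': 14, 'e': 13, 'u': 2}
sum of values = 50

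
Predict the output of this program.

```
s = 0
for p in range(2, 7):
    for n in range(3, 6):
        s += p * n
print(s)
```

p=2,n=3: s = 0+6 = 6
p=2,n=4: s = 6+8 = 14
p=2,n=5: s = 14+10 = 24
p=3,n=3: s = 24+9 = 33
p=3,n=4: s = 33+12 = 45
p=3,n=5: s = 45+15 = 60
p=4,n=3: s = 60+12 = 72
p=4,n=4: s = 72+16 = 88
p=4,n=5: s = 88+20 = 108
p=5,n=3: s = 108+15 = 123
p=5,n=4: s = 123+20 = 143
p=5,n=5: s = 143+25 = 168
p=6,n=3: s = 168+18 = 186
p=6,n=4: s = 186+24 = 210
p=6,n=5: s = 210+30 = 240

240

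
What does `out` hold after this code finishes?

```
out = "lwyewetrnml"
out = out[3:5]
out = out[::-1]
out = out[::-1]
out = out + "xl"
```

'ewxl'

slice [3:5] → 'ew'
reverse → 'we'
reverse → 'ew'
+ 'xl' → 'ewxl'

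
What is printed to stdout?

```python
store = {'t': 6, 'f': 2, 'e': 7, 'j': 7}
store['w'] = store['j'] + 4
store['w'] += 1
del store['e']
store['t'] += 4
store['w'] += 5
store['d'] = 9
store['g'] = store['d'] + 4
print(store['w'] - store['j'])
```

10

store['w'] = store['j']+4 = 11 → {'t': 6, 'f': 2, 'e': 7, 'j': 7, 'w': 11}
store['w'] = 11+1 = 12 → {'t': 6, 'f': 2, 'e': 7, 'j': 7, 'w': 12}
del 'e' → {'t': 6, 'f': 2, 'j': 7, 'w': 12}
store['t'] = 6+4 = 10 → {'t': 10, 'f': 2, 'j': 7, 'w': 12}
store['w'] = 12+5 = 17 → {'t': 10, 'f': 2, 'j': 7, 'w': 17}
store['d'] = 9 → {'t': 10, 'f': 2, 'j': 7, 'w': 17, 'd': 9}
store['g'] = store['d']+4 = 13 → {'t': 10, 'f': 2, 'j': 7, 'w': 17, 'd': 9, 'g': 13}
store['w']-store['j'] = 17-7 = 10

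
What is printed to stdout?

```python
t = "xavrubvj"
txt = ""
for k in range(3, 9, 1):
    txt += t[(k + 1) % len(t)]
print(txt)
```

ubvjxa

k=3: add t[4]='u' → 'u'
k=4: add t[5]='b' → 'ub'
k=5: add t[6]='v' → 'ubv'
k=6: add t[7]='j' → 'ubvj'
k=7: add t[0]='x' → 'ubvjx'
k=8: add t[1]='a' → 'ubvjxa'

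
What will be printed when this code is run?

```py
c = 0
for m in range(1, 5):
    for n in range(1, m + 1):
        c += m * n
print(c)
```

65

m=1,n=1: c = 0+1 = 1
m=2,n=1: c = 1+2 = 3
m=2,n=2: c = 3+4 = 7
m=3,n=1: c = 7+3 = 10
m=3,n=2: c = 10+6 = 16
m=3,n=3: c = 16+9 = 25
m=4,n=1: c = 25+4 = 29
m=4,n=2: c = 29+8 = 37
m=4,n=3: c = 37+12 = 49
m=4,n=4: c = 49+16 = 65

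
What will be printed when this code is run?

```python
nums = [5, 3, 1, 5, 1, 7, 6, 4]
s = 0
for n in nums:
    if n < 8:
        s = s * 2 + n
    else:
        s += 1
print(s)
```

996

n=5: <8, s = 0*2+5 = 5
n=3: <8, s = 5*2+3 = 13
n=1: <8, s = 13*2+1 = 27
n=5: <8, s = 27*2+5 = 59
n=1: <8, s = 59*2+1 = 119
n=7: <8, s = 119*2+7 = 245
n=6: <8, s = 245*2+6 = 496
n=4: <8, s = 496*2+4 = 996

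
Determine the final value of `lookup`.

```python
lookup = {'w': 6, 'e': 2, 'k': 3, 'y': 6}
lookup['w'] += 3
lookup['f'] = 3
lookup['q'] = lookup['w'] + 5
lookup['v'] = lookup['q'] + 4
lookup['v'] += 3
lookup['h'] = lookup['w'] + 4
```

lookup['w'] = 6+3 = 9 → {'w': 9, 'e': 2, 'k': 3, 'y': 6}
lookup['f'] = 3 → {'w': 9, 'e': 2, 'k': 3, 'y': 6, 'f': 3}
lookup['q'] = lookup['w']+5 = 14 → {'w': 9, 'e': 2, 'k': 3, 'y': 6, 'f': 3, 'q': 14}
lookup['v'] = lookup['q']+4 = 18 → {'w': 9, 'e': 2, 'k': 3, 'y': 6, 'f': 3, 'q': 14, 'v': 18}
lookup['v'] = 18+3 = 21 → {'w': 9, 'e': 2, 'k': 3, 'y': 6, 'f': 3, 'q': 14, 'v': 21}
lookup['h'] = lookup['w']+4 = 13 → {'w': 9, 'e': 2, 'k': 3, 'y': 6, 'f': 3, 'q': 14, 'v': 21, 'h': 13}

{'w': 9, 'e': 2, 'k': 3, 'y': 6, 'f': 3, 'q': 14, 'v': 21, 'h': 13}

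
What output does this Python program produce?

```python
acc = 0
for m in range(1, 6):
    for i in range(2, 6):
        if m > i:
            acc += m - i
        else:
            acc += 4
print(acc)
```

66

m=1,i=2: not 1>2, acc = 0+4 = 4
m=1,i=3: not 1>3, acc = 4+4 = 8
m=1,i=4: not 1>4, acc = 8+4 = 12
m=1,i=5: not 1>5, acc = 12+4 = 16
m=2,i=2: not 2>2, acc = 16+4 = 20
m=2,i=3: not 2>3, acc = 20+4 = 24
m=2,i=4: not 2>4, acc = 24+4 = 28
m=2,i=5: not 2>5, acc = 28+4 = 32
m=3,i=2: 3>2, acc = 32+1 = 33
m=3,i=3: not 3>3, acc = 33+4 = 37
m=3,i=4: not 3>4, acc = 37+4 = 41
m=3,i=5: not 3>5, acc = 41+4 = 45
m=4,i=2: 4>2, acc = 45+2 = 47
m=4,i=3: 4>3, acc = 47+1 = 48
m=4,i=4: not 4>4, acc = 48+4 = 52
m=4,i=5: not 4>5, acc = 52+4 = 56
m=5,i=2: 5>2, acc = 56+3 = 59
m=5,i=3: 5>3, acc = 59+2 = 61
m=5,i=4: 5>4, acc = 61+1 = 62
m=5,i=5: not 5>5, acc = 62+4 = 66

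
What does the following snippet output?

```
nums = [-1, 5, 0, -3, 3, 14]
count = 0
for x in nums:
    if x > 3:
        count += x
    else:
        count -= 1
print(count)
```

15

x=-1: not >3, count = 0-1 = -1
x=5: >3, count = (-1)+5 = 4
x=0: not >3, count = 4-1 = 3
x=-3: not >3, count = 3-1 = 2
x=3: not >3, count = 2-1 = 1
x=14: >3, count = 1+14 = 15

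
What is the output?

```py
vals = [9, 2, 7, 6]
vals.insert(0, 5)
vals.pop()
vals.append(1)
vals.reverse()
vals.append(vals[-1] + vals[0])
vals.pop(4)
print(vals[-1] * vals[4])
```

insert 5 at 0 → [5, 9, 2, 7, 6]
pop() removes 6 → [5, 9, 2, 7]
append 1 → [5, 9, 2, 7, 1]
reverse → [1, 7, 2, 9, 5]
append vals[-1]+vals[0] = 5+1 = 6 → [1, 7, 2, 9, 5, 6]
pop(4) removes 5 → [1, 7, 2, 9, 6]
vals[-1]*vals[4] = 6*6 = 36

36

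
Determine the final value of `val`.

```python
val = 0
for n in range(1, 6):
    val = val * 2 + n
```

57

n=1: val = 0*2+1 = 1
n=2: val = 1*2+2 = 4
n=3: val = 4*2+3 = 11
n=4: val = 11*2+4 = 26
n=5: val = 26*2+5 = 57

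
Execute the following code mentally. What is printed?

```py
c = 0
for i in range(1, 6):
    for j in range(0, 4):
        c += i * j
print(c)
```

i=1,j=0: c = 0+0 = 0
i=1,j=1: c = 0+1 = 1
i=1,j=2: c = 1+2 = 3
i=1,j=3: c = 3+3 = 6
i=2,j=0: c = 6+0 = 6
i=2,j=1: c = 6+2 = 8
i=2,j=2: c = 8+4 = 12
i=2,j=3: c = 12+6 = 18
i=3,j=0: c = 18+0 = 18
i=3,j=1: c = 18+3 = 21
i=3,j=2: c = 21+6 = 27
i=3,j=3: c = 27+9 = 36
i=4,j=0: c = 36+0 = 36
i=4,j=1: c = 36+4 = 40
i=4,j=2: c = 40+8 = 48
i=4,j=3: c = 48+12 = 60
i=5,j=0: c = 60+0 = 60
i=5,j=1: c = 60+5 = 65
i=5,j=2: c = 65+10 = 75
i=5,j=3: c = 75+15 = 90

90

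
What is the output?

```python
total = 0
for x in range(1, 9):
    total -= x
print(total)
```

-36

x=1: total = 0-1 = -1
x=2: total = (-1)-2 = -3
x=3: total = (-3)-3 = -6
x=4: total = (-6)-4 = -10
x=5: total = (-10)-5 = -15
x=6: total = (-15)-6 = -21
x=7: total = (-21)-7 = -28
x=8: total = (-28)-8 = -36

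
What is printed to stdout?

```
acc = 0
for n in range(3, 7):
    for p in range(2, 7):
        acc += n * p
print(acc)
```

360

n=3,p=2: acc = 0+6 = 6
n=3,p=3: acc = 6+9 = 15
n=3,p=4: acc = 15+12 = 27
n=3,p=5: acc = 27+15 = 42
n=3,p=6: acc = 42+18 = 60
n=4,p=2: acc = 60+8 = 68
n=4,p=3: acc = 68+12 = 80
n=4,p=4: acc = 80+16 = 96
n=4,p=5: acc = 96+20 = 116
n=4,p=6: acc = 116+24 = 140
n=5,p=2: acc = 140+10 = 150
n=5,p=3: acc = 150+15 = 165
n=5,p=4: acc = 165+20 = 185
n=5,p=5: acc = 185+25 = 210
n=5,p=6: acc = 210+30 = 240
n=6,p=2: acc = 240+12 = 252
n=6,p=3: acc = 252+18 = 270
n=6,p=4: acc = 270+24 = 294
n=6,p=5: acc = 294+30 = 324
n=6,p=6: acc = 324+36 = 360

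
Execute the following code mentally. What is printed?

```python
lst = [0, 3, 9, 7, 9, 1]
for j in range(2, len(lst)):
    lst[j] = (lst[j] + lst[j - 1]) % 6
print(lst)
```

[0, 3, 0, 1, 4, 5]

j=2: lst[2] = (9+3)%6 = 0 → [0, 3, 0, 7, 9, 1]
j=3: lst[3] = (7+0)%6 = 1 → [0, 3, 0, 1, 9, 1]
j=4: lst[4] = (9+1)%6 = 4 → [0, 3, 0, 1, 4, 1]
j=5: lst[5] = (1+4)%6 = 5 → [0, 3, 0, 1, 4, 5]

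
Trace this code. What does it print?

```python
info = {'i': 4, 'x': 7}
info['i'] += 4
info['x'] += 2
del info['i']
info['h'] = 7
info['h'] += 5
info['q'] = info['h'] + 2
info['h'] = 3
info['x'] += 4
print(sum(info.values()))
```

30

info['i'] = 4+4 = 8 → {'i': 8, 'x': 7}
info['x'] = 7+2 = 9 → {'i': 8, 'x': 9}
del 'i' → {'x': 9}
info['h'] = 7 → {'x': 9, 'h': 7}
info['h'] = 7+5 = 12 → {'x': 9, 'h': 12}
info['q'] = info['h']+2 = 14 → {'x': 9, 'h': 12, 'q': 14}
info['h'] = 3 → {'x': 9, 'h': 3, 'q': 14}
info['x'] = 9+4 = 13 → {'x': 13, 'h': 3, 'q': 14}
sum of values = 30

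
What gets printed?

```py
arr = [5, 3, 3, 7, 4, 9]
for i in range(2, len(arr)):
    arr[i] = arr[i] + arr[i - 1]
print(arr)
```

i=2: arr[2] = 3+3 = 6 → [5, 3, 6, 7, 4, 9]
i=3: arr[3] = 7+6 = 13 → [5, 3, 6, 13, 4, 9]
i=4: arr[4] = 4+13 = 17 → [5, 3, 6, 13, 17, 9]
i=5: arr[5] = 9+17 = 26 → [5, 3, 6, 13, 17, 26]

[5, 3, 6, 13, 17, 26]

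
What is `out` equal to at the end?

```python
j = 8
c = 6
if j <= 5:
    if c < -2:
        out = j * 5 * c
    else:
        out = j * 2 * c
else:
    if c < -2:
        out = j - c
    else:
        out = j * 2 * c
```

96

j=8, c=6
j <= 5 is False; c < -2 is False
→ out = j * 2 * c = 96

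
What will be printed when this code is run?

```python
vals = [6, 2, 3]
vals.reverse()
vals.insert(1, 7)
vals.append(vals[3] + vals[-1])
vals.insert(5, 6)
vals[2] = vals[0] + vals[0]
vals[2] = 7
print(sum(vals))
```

41

reverse → [3, 2, 6]
insert 7 at 1 → [3, 7, 2, 6]
append vals[3]+vals[-1] = 6+6 = 12 → [3, 7, 2, 6, 12]
insert 6 at 5 → [3, 7, 2, 6, 12, 6]
vals[2] = vals[0]+vals[0] = 3+3 = 6 → [3, 7, 6, 6, 12, 6]
vals[2] = 7 → [3, 7, 7, 6, 12, 6]
sum = 41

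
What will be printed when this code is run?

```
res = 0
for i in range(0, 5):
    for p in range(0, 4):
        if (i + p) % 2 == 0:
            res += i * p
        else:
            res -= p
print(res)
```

12

i=0,p=0: even sum, res = 0+0 = 0
i=0,p=1: odd sum, res = 0-1 = -1
i=0,p=2: even sum, res = (-1)+0 = -1
i=0,p=3: odd sum, res = (-1)-3 = -4
i=1,p=0: odd sum, res = (-4)-0 = -4
i=1,p=1: even sum, res = (-4)+1 = -3
i=1,p=2: odd sum, res = (-3)-2 = -5
i=1,p=3: even sum, res = (-5)+3 = -2
i=2,p=0: even sum, res = (-2)+0 = -2
i=2,p=1: odd sum, res = (-2)-1 = -3
i=2,p=2: even sum, res = (-3)+4 = 1
i=2,p=3: odd sum, res = 1-3 = -2
i=3,p=0: odd sum, res = (-2)-0 = -2
i=3,p=1: even sum, res = (-2)+3 = 1
i=3,p=2: odd sum, res = 1-2 = -1
i=3,p=3: even sum, res = (-1)+9 = 8
i=4,p=0: even sum, res = 8+0 = 8
i=4,p=1: odd sum, res = 8-1 = 7
i=4,p=2: even sum, res = 7+8 = 15
i=4,p=3: odd sum, res = 15-3 = 12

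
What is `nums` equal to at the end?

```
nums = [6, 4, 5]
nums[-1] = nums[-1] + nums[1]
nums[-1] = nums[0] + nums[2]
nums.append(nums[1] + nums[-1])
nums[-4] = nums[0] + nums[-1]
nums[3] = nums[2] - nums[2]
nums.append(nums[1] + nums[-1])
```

nums[-1] = nums[-1]+nums[1] = 5+4 = 9 → [6, 4, 9]
nums[-1] = nums[0]+nums[2] = 6+9 = 15 → [6, 4, 15]
append nums[1]+nums[-1] = 4+15 = 19 → [6, 4, 15, 19]
nums[-4] = nums[0]+nums[-1] = 6+19 = 25 → [25, 4, 15, 19]
nums[3] = nums[2]-nums[2] = 15-15 = 0 → [25, 4, 15, 0]
append nums[1]+nums[-1] = 4+0 = 4 → [25, 4, 15, 0, 4]

[25, 4, 15, 0, 4]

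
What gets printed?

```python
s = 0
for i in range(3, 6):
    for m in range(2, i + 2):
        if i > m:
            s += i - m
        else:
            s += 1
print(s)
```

16

i=3,m=2: 3>2, s = 0+1 = 1
i=3,m=3: not 3>3, s = 1+1 = 2
i=3,m=4: not 3>4, s = 2+1 = 3
i=4,m=2: 4>2, s = 3+2 = 5
i=4,m=3: 4>3, s = 5+1 = 6
i=4,m=4: not 4>4, s = 6+1 = 7
i=4,m=5: not 4>5, s = 7+1 = 8
i=5,m=2: 5>2, s = 8+3 = 11
i=5,m=3: 5>3, s = 11+2 = 13
i=5,m=4: 5>4, s = 13+1 = 14
i=5,m=5: not 5>5, s = 14+1 = 15
i=5,m=6: not 5>6, s = 15+1 = 16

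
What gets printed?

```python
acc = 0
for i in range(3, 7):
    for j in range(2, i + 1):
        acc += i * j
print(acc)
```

241

i=3,j=2: acc = 0+6 = 6
i=3,j=3: acc = 6+9 = 15
i=4,j=2: acc = 15+8 = 23
i=4,j=3: acc = 23+12 = 35
i=4,j=4: acc = 35+16 = 51
i=5,j=2: acc = 51+10 = 61
i=5,j=3: acc = 61+15 = 76
i=5,j=4: acc = 76+20 = 96
i=5,j=5: acc = 96+25 = 121
i=6,j=2: acc = 121+12 = 133
i=6,j=3: acc = 133+18 = 151
i=6,j=4: acc = 151+24 = 175
i=6,j=5: acc = 175+30 = 205
i=6,j=6: acc = 205+36 = 241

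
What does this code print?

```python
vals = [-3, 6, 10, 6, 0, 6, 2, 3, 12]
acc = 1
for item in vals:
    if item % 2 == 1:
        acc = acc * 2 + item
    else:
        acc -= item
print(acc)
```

item=-3: odd, acc = 1*2+(-3) = -1
item=6: not odd, acc = (-1)-6 = -7
item=10: not odd, acc = (-7)-10 = -17
item=6: not odd, acc = (-17)-6 = -23
item=0: not odd, acc = (-23)-0 = -23
item=6: not odd, acc = (-23)-6 = -29
item=2: not odd, acc = (-29)-2 = -31
item=3: odd, acc = (-31)*2+3 = -59
item=12: not odd, acc = (-59)-12 = -71

-71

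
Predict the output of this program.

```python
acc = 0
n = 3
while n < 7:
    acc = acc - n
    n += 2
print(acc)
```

-8

n=3: acc = 0-3 = -3
n=5: acc = (-3)-5 = -8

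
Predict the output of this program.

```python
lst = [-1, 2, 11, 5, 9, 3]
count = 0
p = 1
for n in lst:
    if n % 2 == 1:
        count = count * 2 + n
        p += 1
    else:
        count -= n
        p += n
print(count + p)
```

n=-1: odd, count = 0*2+(-1) = -1; p=2
n=2: not odd, count = (-1)-2 = -3; p=4
n=11: odd, count = (-3)*2+11 = 5; p=5
n=5: odd, count = 5*2+5 = 15; p=6
n=9: odd, count = 15*2+9 = 39; p=7
n=3: odd, count = 39*2+3 = 81; p=8
count+p = 81+8 = 89

89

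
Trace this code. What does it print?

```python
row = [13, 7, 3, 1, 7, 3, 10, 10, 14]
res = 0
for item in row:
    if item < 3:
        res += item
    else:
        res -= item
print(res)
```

-66

item=13: not <3, res = 0-13 = -13
item=7: not <3, res = (-13)-7 = -20
item=3: not <3, res = (-20)-3 = -23
item=1: <3, res = (-23)+1 = -22
item=7: not <3, res = (-22)-7 = -29
item=3: not <3, res = (-29)-3 = -32
item=10: not <3, res = (-32)-10 = -42
item=10: not <3, res = (-42)-10 = -52
item=14: not <3, res = (-52)-14 = -66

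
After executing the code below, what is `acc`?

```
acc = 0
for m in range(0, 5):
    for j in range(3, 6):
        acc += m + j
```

90

m=0,j=3: acc = 0+3 = 3
m=0,j=4: acc = 3+4 = 7
m=0,j=5: acc = 7+5 = 12
m=1,j=3: acc = 12+4 = 16
m=1,j=4: acc = 16+5 = 21
m=1,j=5: acc = 21+6 = 27
m=2,j=3: acc = 27+5 = 32
m=2,j=4: acc = 32+6 = 38
m=2,j=5: acc = 38+7 = 45
m=3,j=3: acc = 45+6 = 51
m=3,j=4: acc = 51+7 = 58
m=3,j=5: acc = 58+8 = 66
m=4,j=3: acc = 66+7 = 73
m=4,j=4: acc = 73+8 = 81
m=4,j=5: acc = 81+9 = 90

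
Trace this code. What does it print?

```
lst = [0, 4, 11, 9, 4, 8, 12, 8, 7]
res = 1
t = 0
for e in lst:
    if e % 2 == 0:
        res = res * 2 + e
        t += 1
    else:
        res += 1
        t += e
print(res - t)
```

e=0: even, res = 1*2+0 = 2; t=1
e=4: even, res = 2*2+4 = 8; t=2
e=11: not even, res = 8+1 = 9; t=13
e=9: not even, res = 9+1 = 10; t=22
e=4: even, res = 10*2+4 = 24; t=23
e=8: even, res = 24*2+8 = 56; t=24
e=12: even, res = 56*2+12 = 124; t=25
e=8: even, res = 124*2+8 = 256; t=26
e=7: not even, res = 256+1 = 257; t=33
res-t = 257-33 = 224

224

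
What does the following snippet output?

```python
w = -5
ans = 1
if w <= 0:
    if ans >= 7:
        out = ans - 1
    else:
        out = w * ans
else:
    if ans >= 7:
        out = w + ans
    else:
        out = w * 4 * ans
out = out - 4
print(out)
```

w=-5, ans=1
w <= 0 is True; ans >= 7 is False
→ out = w * ans = -5
out = (-5)-4 = -9

-9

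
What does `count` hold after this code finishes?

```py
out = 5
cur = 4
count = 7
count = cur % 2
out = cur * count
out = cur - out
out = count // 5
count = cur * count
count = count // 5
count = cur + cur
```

8

count = 4%2 = 0
out = 4*0 = 0
out = 4-0 = 4
out = 0//5 = 0
count = 4*0 = 0
count = 0//5 = 0
count = 4+4 = 8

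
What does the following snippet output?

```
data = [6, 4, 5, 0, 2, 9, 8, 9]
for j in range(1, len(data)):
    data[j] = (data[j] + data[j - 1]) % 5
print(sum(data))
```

16

j=1: data[1] = (4+6)%5 = 0 → [6, 0, 5, 0, 2, 9, 8, 9]
j=2: data[2] = (5+0)%5 = 0 → [6, 0, 0, 0, 2, 9, 8, 9]
j=3: data[3] = (0+0)%5 = 0 → [6, 0, 0, 0, 2, 9, 8, 9]
j=4: data[4] = (2+0)%5 = 2 → [6, 0, 0, 0, 2, 9, 8, 9]
j=5: data[5] = (9+2)%5 = 1 → [6, 0, 0, 0, 2, 1, 8, 9]
j=6: data[6] = (8+1)%5 = 4 → [6, 0, 0, 0, 2, 1, 4, 9]
j=7: data[7] = (9+4)%5 = 3 → [6, 0, 0, 0, 2, 1, 4, 3]
sum = 16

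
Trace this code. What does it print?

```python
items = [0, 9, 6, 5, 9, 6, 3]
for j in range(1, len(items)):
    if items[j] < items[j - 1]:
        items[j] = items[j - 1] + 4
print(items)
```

[0, 9, 13, 17, 21, 25, 29]

j=1: 9>=0, unchanged → [0, 9, 6, 5, 9, 6, 3]
j=2: 6<9, items[2] = 9+4 = 13 → [0, 9, 13, 5, 9, 6, 3]
j=3: 5<13, items[3] = 13+4 = 17 → [0, 9, 13, 17, 9, 6, 3]
j=4: 9<17, items[4] = 17+4 = 21 → [0, 9, 13, 17, 21, 6, 3]
j=5: 6<21, items[5] = 21+4 = 25 → [0, 9, 13, 17, 21, 25, 3]
j=6: 3<25, items[6] = 25+4 = 29 → [0, 9, 13, 17, 21, 25, 29]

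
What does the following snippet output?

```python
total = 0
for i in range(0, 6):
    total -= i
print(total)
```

-15

i=0: total = 0-0 = 0
i=1: total = 0-1 = -1
i=2: total = (-1)-2 = -3
i=3: total = (-3)-3 = -6
i=4: total = (-6)-4 = -10
i=5: total = (-10)-5 = -15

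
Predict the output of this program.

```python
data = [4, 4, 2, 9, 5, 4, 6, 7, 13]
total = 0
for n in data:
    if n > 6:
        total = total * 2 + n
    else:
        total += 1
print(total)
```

99

n=4: not >6, total = 0+1 = 1
n=4: not >6, total = 1+1 = 2
n=2: not >6, total = 2+1 = 3
n=9: >6, total = 3*2+9 = 15
n=5: not >6, total = 15+1 = 16
n=4: not >6, total = 16+1 = 17
n=6: not >6, total = 17+1 = 18
n=7: >6, total = 18*2+7 = 43
n=13: >6, total = 43*2+13 = 99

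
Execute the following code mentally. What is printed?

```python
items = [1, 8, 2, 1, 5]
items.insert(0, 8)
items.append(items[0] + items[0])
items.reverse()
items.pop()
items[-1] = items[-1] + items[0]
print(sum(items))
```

insert 8 at 0 → [8, 1, 8, 2, 1, 5]
append items[0]+items[0] = 8+8 = 16 → [8, 1, 8, 2, 1, 5, 16]
reverse → [16, 5, 1, 2, 8, 1, 8]
pop() removes 8 → [16, 5, 1, 2, 8, 1]
items[-1] = items[-1]+items[0] = 1+16 = 17 → [16, 5, 1, 2, 8, 17]
sum = 49

49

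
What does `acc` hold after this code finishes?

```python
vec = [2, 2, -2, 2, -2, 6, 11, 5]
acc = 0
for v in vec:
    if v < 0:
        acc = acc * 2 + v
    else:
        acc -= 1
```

v=2: not <0, acc = 0-1 = -1
v=2: not <0, acc = (-1)-1 = -2
v=-2: <0, acc = (-2)*2+(-2) = -6
v=2: not <0, acc = (-6)-1 = -7
v=-2: <0, acc = (-7)*2+(-2) = -16
v=6: not <0, acc = (-16)-1 = -17
v=11: not <0, acc = (-17)-1 = -18
v=5: not <0, acc = (-18)-1 = -19

-19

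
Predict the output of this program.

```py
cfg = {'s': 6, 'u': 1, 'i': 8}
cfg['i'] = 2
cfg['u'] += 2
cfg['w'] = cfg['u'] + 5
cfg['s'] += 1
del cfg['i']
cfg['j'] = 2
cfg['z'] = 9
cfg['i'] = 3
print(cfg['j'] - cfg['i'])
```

-1

cfg['i'] = 2 → {'s': 6, 'u': 1, 'i': 2}
cfg['u'] = 1+2 = 3 → {'s': 6, 'u': 3, 'i': 2}
cfg['w'] = cfg['u']+5 = 8 → {'s': 6, 'u': 3, 'i': 2, 'w': 8}
cfg['s'] = 6+1 = 7 → {'s': 7, 'u': 3, 'i': 2, 'w': 8}
del 'i' → {'s': 7, 'u': 3, 'w': 8}
cfg['j'] = 2 → {'s': 7, 'u': 3, 'w': 8, 'j': 2}
cfg['z'] = 9 → {'s': 7, 'u': 3, 'w': 8, 'j': 2, 'z': 9}
cfg['i'] = 3 → {'s': 7, 'u': 3, 'w': 8, 'j': 2, 'z': 9, 'i': 3}
cfg['j']-cfg['i'] = 2-3 = -1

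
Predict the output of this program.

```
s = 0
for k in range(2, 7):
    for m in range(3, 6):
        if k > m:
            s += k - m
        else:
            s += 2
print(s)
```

28

k=2,m=3: not 2>3, s = 0+2 = 2
k=2,m=4: not 2>4, s = 2+2 = 4
k=2,m=5: not 2>5, s = 4+2 = 6
k=3,m=3: not 3>3, s = 6+2 = 8
k=3,m=4: not 3>4, s = 8+2 = 10
k=3,m=5: not 3>5, s = 10+2 = 12
k=4,m=3: 4>3, s = 12+1 = 13
k=4,m=4: not 4>4, s = 13+2 = 15
k=4,m=5: not 4>5, s = 15+2 = 17
k=5,m=3: 5>3, s = 17+2 = 19
k=5,m=4: 5>4, s = 19+1 = 20
k=5,m=5: not 5>5, s = 20+2 = 22
k=6,m=3: 6>3, s = 22+3 = 25
k=6,m=4: 6>4, s = 25+2 = 27
k=6,m=5: 6>5, s = 27+1 = 28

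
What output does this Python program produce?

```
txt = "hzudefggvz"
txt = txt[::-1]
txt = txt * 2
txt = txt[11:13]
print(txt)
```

vg

reverse → 'zvggfeduzh'
repeat ×2 → 'zvggfeduzhzvggfeduzh'
slice [11:13] → 'vg'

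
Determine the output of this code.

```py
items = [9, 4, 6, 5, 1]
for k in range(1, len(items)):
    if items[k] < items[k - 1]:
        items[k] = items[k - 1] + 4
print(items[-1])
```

25

k=1: 4<9, items[1] = 9+4 = 13 → [9, 13, 6, 5, 1]
k=2: 6<13, items[2] = 13+4 = 17 → [9, 13, 17, 5, 1]
k=3: 5<17, items[3] = 17+4 = 21 → [9, 13, 17, 21, 1]
k=4: 1<21, items[4] = 21+4 = 25 → [9, 13, 17, 21, 25]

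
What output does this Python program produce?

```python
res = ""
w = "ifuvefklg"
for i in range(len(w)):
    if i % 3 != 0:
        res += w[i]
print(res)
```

i=0: skip
i=1: add 'f' → 'f'
i=2: add 'u' → 'fu'
i=3: skip
i=4: add 'e' → 'fue'
i=5: add 'f' → 'fuef'
i=6: skip
i=7: add 'l' → 'fuefl'
i=8: add 'g' → 'fueflg'

fueflg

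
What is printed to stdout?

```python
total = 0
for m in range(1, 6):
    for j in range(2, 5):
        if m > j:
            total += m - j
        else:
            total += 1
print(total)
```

m=1,j=2: not 1>2, total = 0+1 = 1
m=1,j=3: not 1>3, total = 1+1 = 2
m=1,j=4: not 1>4, total = 2+1 = 3
m=2,j=2: not 2>2, total = 3+1 = 4
m=2,j=3: not 2>3, total = 4+1 = 5
m=2,j=4: not 2>4, total = 5+1 = 6
m=3,j=2: 3>2, total = 6+1 = 7
m=3,j=3: not 3>3, total = 7+1 = 8
m=3,j=4: not 3>4, total = 8+1 = 9
m=4,j=2: 4>2, total = 9+2 = 11
m=4,j=3: 4>3, total = 11+1 = 12
m=4,j=4: not 4>4, total = 12+1 = 13
m=5,j=2: 5>2, total = 13+3 = 16
m=5,j=3: 5>3, total = 16+2 = 18
m=5,j=4: 5>4, total = 18+1 = 19

19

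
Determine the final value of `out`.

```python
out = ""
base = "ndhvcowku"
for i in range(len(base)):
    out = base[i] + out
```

i=0: prepend 'n' → 'n'
i=1: prepend 'd' → 'dn'
i=2: prepend 'h' → 'hdn'
i=3: prepend 'v' → 'vhdn'
i=4: prepend 'c' → 'cvhdn'
i=5: prepend 'o' → 'ocvhdn'
i=6: prepend 'w' → 'wocvhdn'
i=7: prepend 'k' → 'kwocvhdn'
i=8: prepend 'u' → 'ukwocvhdn'

'ukwocvhdn'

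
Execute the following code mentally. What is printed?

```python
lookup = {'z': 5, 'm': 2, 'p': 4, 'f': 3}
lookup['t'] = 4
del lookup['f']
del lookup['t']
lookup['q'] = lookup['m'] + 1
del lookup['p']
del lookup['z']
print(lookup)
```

{'m': 2, 'q': 3}

lookup['t'] = 4 → {'z': 5, 'm': 2, 'p': 4, 'f': 3, 't': 4}
del 'f' → {'z': 5, 'm': 2, 'p': 4, 't': 4}
del 't' → {'z': 5, 'm': 2, 'p': 4}
lookup['q'] = lookup['m']+1 = 3 → {'z': 5, 'm': 2, 'p': 4, 'q': 3}
del 'p' → {'z': 5, 'm': 2, 'q': 3}
del 'z' → {'m': 2, 'q': 3}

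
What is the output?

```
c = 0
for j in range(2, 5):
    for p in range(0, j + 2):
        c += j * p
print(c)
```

j=2,p=0: c = 0+0 = 0
j=2,p=1: c = 0+2 = 2
j=2,p=2: c = 2+4 = 6
j=2,p=3: c = 6+6 = 12
j=3,p=0: c = 12+0 = 12
j=3,p=1: c = 12+3 = 15
j=3,p=2: c = 15+6 = 21
j=3,p=3: c = 21+9 = 30
j=3,p=4: c = 30+12 = 42
j=4,p=0: c = 42+0 = 42
j=4,p=1: c = 42+4 = 46
j=4,p=2: c = 46+8 = 54
j=4,p=3: c = 54+12 = 66
j=4,p=4: c = 66+16 = 82
j=4,p=5: c = 82+20 = 102

102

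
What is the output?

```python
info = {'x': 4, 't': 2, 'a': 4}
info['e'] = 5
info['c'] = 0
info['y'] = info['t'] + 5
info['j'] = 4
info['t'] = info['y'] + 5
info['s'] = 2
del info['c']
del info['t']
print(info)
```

info['e'] = 5 → {'x': 4, 't': 2, 'a': 4, 'e': 5}
info['c'] = 0 → {'x': 4, 't': 2, 'a': 4, 'e': 5, 'c': 0}
info['y'] = info['t']+5 = 7 → {'x': 4, 't': 2, 'a': 4, 'e': 5, 'c': 0, 'y': 7}
info['j'] = 4 → {'x': 4, 't': 2, 'a': 4, 'e': 5, 'c': 0, 'y': 7, 'j': 4}
info['t'] = info['y']+5 = 12 → {'x': 4, 't': 12, 'a': 4, 'e': 5, 'c': 0, 'y': 7, 'j': 4}
info['s'] = 2 → {'x': 4, 't': 12, 'a': 4, 'e': 5, 'c': 0, 'y': 7, 'j': 4, 's': 2}
del 'c' → {'x': 4, 't': 12, 'a': 4, 'e': 5, 'y': 7, 'j': 4, 's': 2}
del 't' → {'x': 4, 'a': 4, 'e': 5, 'y': 7, 'j': 4, 's': 2}

{'x': 4, 'a': 4, 'e': 5, 'y': 7, 'j': 4, 's': 2}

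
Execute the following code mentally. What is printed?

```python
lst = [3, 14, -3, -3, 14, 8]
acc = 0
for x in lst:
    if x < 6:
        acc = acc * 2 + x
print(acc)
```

3

x=3: <6, acc = 0*2+3 = 3
x=14: not <6
x=-3: <6, acc = 3*2+(-3) = 3
x=-3: <6, acc = 3*2+(-3) = 3
x=14: not <6
x=8: not <6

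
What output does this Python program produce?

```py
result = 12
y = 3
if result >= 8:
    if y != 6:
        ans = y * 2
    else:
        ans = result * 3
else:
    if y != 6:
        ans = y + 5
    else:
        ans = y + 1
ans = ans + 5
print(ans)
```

11

result=12, y=3
result >= 8 is True; y != 6 is True
→ ans = y * 2 = 6
ans = 6+5 = 11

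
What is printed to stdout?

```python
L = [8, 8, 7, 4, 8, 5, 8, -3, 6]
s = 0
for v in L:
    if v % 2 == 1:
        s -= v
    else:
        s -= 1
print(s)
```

v=8: not odd, s = 0-1 = -1
v=8: not odd, s = (-1)-1 = -2
v=7: odd, s = (-2)-7 = -9
v=4: not odd, s = (-9)-1 = -10
v=8: not odd, s = (-10)-1 = -11
v=5: odd, s = (-11)-5 = -16
v=8: not odd, s = (-16)-1 = -17
v=-3: odd, s = (-17)-(-3) = -14
v=6: not odd, s = (-14)-1 = -15

-15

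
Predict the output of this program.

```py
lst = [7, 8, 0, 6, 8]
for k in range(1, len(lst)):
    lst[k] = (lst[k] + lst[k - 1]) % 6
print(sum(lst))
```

21

k=1: lst[1] = (8+7)%6 = 3 → [7, 3, 0, 6, 8]
k=2: lst[2] = (0+3)%6 = 3 → [7, 3, 3, 6, 8]
k=3: lst[3] = (6+3)%6 = 3 → [7, 3, 3, 3, 8]
k=4: lst[4] = (8+3)%6 = 5 → [7, 3, 3, 3, 5]
sum = 21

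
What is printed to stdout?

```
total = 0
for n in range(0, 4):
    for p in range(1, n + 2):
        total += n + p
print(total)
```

n=0,p=1: total = 0+1 = 1
n=1,p=1: total = 1+2 = 3
n=1,p=2: total = 3+3 = 6
n=2,p=1: total = 6+3 = 9
n=2,p=2: total = 9+4 = 13
n=2,p=3: total = 13+5 = 18
n=3,p=1: total = 18+4 = 22
n=3,p=2: total = 22+5 = 27
n=3,p=3: total = 27+6 = 33
n=3,p=4: total = 33+7 = 40

40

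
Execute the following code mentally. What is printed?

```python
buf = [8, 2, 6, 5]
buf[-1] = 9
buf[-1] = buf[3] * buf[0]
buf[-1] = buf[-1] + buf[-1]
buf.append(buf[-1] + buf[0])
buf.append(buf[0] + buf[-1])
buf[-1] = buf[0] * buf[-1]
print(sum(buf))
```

buf[-1] = 9 → [8, 2, 6, 9]
buf[-1] = buf[3]*buf[0] = 9*8 = 72 → [8, 2, 6, 72]
buf[-1] = buf[-1]+buf[-1] = 72+72 = 144 → [8, 2, 6, 144]
append buf[-1]+buf[0] = 144+8 = 152 → [8, 2, 6, 144, 152]
append buf[0]+buf[-1] = 8+152 = 160 → [8, 2, 6, 144, 152, 160]
buf[-1] = buf[0]*buf[-1] = 8*160 = 1280 → [8, 2, 6, 144, 152, 1280]
sum = 1592

1592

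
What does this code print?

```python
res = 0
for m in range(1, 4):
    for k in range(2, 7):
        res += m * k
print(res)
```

120

m=1,k=2: res = 0+2 = 2
m=1,k=3: res = 2+3 = 5
m=1,k=4: res = 5+4 = 9
m=1,k=5: res = 9+5 = 14
m=1,k=6: res = 14+6 = 20
m=2,k=2: res = 20+4 = 24
m=2,k=3: res = 24+6 = 30
m=2,k=4: res = 30+8 = 38
m=2,k=5: res = 38+10 = 48
m=2,k=6: res = 48+12 = 60
m=3,k=2: res = 60+6 = 66
m=3,k=3: res = 66+9 = 75
m=3,k=4: res = 75+12 = 87
m=3,k=5: res = 87+15 = 102
m=3,k=6: res = 102+18 = 120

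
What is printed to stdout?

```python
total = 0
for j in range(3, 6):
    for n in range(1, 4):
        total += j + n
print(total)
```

j=3,n=1: total = 0+4 = 4
j=3,n=2: total = 4+5 = 9
j=3,n=3: total = 9+6 = 15
j=4,n=1: total = 15+5 = 20
j=4,n=2: total = 20+6 = 26
j=4,n=3: total = 26+7 = 33
j=5,n=1: total = 33+6 = 39
j=5,n=2: total = 39+7 = 46
j=5,n=3: total = 46+8 = 54

54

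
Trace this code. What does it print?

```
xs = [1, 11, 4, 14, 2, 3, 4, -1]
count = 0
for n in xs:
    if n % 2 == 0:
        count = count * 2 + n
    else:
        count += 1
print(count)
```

n=1: not even, count = 0+1 = 1
n=11: not even, count = 1+1 = 2
n=4: even, count = 2*2+4 = 8
n=14: even, count = 8*2+14 = 30
n=2: even, count = 30*2+2 = 62
n=3: not even, count = 62+1 = 63
n=4: even, count = 63*2+4 = 130
n=-1: not even, count = 130+1 = 131

131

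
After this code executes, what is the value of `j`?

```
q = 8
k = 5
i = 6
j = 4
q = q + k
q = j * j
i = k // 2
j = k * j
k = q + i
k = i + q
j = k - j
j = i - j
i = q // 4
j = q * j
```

64

q = 8+5 = 13
q = 4*4 = 16
i = 5//2 = 2
j = 5*4 = 20
k = 16+2 = 18
k = 2+16 = 18
j = 18-20 = -2
j = 2-(-2) = 4
i = 16//4 = 4
j = 16*4 = 64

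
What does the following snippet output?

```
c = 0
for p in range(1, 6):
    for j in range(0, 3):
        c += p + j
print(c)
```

60

p=1,j=0: c = 0+1 = 1
p=1,j=1: c = 1+2 = 3
p=1,j=2: c = 3+3 = 6
p=2,j=0: c = 6+2 = 8
p=2,j=1: c = 8+3 = 11
p=2,j=2: c = 11+4 = 15
p=3,j=0: c = 15+3 = 18
p=3,j=1: c = 18+4 = 22
p=3,j=2: c = 22+5 = 27
p=4,j=0: c = 27+4 = 31
p=4,j=1: c = 31+5 = 36
p=4,j=2: c = 36+6 = 42
p=5,j=0: c = 42+5 = 47
p=5,j=1: c = 47+6 = 53
p=5,j=2: c = 53+7 = 60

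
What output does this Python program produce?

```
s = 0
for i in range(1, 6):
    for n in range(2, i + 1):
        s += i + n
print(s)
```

70

i=2,n=2: s = 0+4 = 4
i=3,n=2: s = 4+5 = 9
i=3,n=3: s = 9+6 = 15
i=4,n=2: s = 15+6 = 21
i=4,n=3: s = 21+7 = 28
i=4,n=4: s = 28+8 = 36
i=5,n=2: s = 36+7 = 43
i=5,n=3: s = 43+8 = 51
i=5,n=4: s = 51+9 = 60
i=5,n=5: s = 60+10 = 70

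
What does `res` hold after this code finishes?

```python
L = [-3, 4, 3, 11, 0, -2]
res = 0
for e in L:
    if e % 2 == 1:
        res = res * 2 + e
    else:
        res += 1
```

e=-3: odd, res = 0*2+(-3) = -3
e=4: not odd, res = (-3)+1 = -2
e=3: odd, res = (-2)*2+3 = -1
e=11: odd, res = (-1)*2+11 = 9
e=0: not odd, res = 9+1 = 10
e=-2: not odd, res = 10+1 = 11

11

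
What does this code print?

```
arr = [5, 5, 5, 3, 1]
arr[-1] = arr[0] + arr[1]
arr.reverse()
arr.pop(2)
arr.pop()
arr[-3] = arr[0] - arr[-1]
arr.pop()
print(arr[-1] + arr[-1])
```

arr[-1] = arr[0]+arr[1] = 5+5 = 10 → [5, 5, 5, 3, 10]
reverse → [10, 3, 5, 5, 5]
pop(2) removes 5 → [10, 3, 5, 5]
pop() removes 5 → [10, 3, 5]
arr[-3] = arr[0]-arr[-1] = 10-5 = 5 → [5, 3, 5]
pop() removes 5 → [5, 3]
arr[-1]+arr[-1] = 3+3 = 6

6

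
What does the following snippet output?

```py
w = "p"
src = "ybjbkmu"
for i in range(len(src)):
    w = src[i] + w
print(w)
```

umkbjbyp

i=0: prepend 'y' → 'yp'
i=1: prepend 'b' → 'byp'
i=2: prepend 'j' → 'jbyp'
i=3: prepend 'b' → 'bjbyp'
i=4: prepend 'k' → 'kbjbyp'
i=5: prepend 'm' → 'mkbjbyp'
i=6: prepend 'u' → 'umkbjbyp'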